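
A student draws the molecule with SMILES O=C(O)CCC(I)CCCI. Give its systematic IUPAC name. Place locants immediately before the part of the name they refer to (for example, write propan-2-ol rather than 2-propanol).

The longest chain bearing the –COOH group is 7 carbons long (heptane).
A carboxylic acid (terminal –COOH) is the principal characteristic group, giving the suffix -oic acid.
Number the chain so that the carboxylic acid carbon is C-1 by definition.
This places iodo groups at C-4 and C-7.
The name is 4,7-diiodoheptanoic acid.

4,7-diiodoheptanoic acid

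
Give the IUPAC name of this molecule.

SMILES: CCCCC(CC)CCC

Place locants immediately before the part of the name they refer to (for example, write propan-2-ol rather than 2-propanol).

The parent chain contains 8 carbons (octane).
Choose the numbering such that the substituent locant set {4} is lower than {5} at the first point of difference.
That gives an ethyl group at C-4.
The name is 4-ethyloctane.

4-ethyloctane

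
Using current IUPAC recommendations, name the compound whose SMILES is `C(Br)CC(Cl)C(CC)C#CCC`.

8-bromo-6-chloro-5-ethyloct-3-yne

Counting along the main chain through the multiple bond gives 8 carbons: the parent is octane.
A C≡C triple bond in the chain gives the infix -yne-.
Choose the numbering such that numbering from this end puts the triple bond at C-3 rather than C-5.
This places the triple bond between C-3 and C-4; a bromo group at C-8; a chloro group at C-6; an ethyl group at C-5.
The substituents are ordered alphabetically, ignoring any di-/tri- multipliers.
Assembling the pieces gives 8-bromo-6-chloro-5-ethyloct-3-yne.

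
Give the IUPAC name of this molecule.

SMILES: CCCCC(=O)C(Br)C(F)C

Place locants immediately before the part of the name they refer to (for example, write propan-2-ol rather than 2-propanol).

3-bromo-2-fluorooctan-4-one

The longest chain bearing the carbonyl is 8 carbons long (octane).
A ketone (C=O on an internal carbon) is the principal characteristic group, giving the suffix -one.
Choose the numbering such that numbering from this end puts the carbonyl group at C-4 rather than C-5.
With this numbering: the carbonyl at C-4; a bromo group at C-3; a fluoro group at C-2.
Prefixes are listed alphabetically: bromo, fluoro.
Assembling the pieces gives 3-bromo-2-fluorooctan-4-one.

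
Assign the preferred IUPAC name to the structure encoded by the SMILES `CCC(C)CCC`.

The longest carbon chain is 6 atoms: the parent is hexane.
Choose the numbering such that the substituent locant set {3} is lower than {4} at the first point of difference.
That gives a methyl group at C-3.
Putting it together: 3-methylhexane.

3-methylhexane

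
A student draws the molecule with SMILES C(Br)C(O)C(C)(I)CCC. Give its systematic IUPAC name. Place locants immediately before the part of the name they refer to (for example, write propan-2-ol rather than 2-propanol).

1-bromo-3-iodo-3-methylhexan-2-ol

The longest chain bearing the –OH group is 6 carbons long (hexane).
The highest-priority functional group is an alcohol (–OH), so the name ends in -ol.
Number the chain so that numbering from this end puts the hydroxyl group at C-2 rather than C-5.
This places the hydroxyl at C-2; a bromo group at C-1; an iodo group at C-3; a methyl group at C-3.
Prefixes are listed alphabetically: bromo, iodo, methyl.
The name is 1-bromo-3-iodo-3-methylhexan-2-ol.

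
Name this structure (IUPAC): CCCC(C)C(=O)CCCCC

4-methyldecan-5-one

Counting along the main chain through the carbonyl gives 10 carbons: the parent is decane.
The highest-priority functional group is a ketone (C=O on an internal carbon), so the name ends in -one.
Number the chain so that numbering from this end puts the carbonyl group at C-5 rather than C-6.
That gives the carbonyl at C-5; a methyl group at C-4.
The name is 4-methyldecan-5-one.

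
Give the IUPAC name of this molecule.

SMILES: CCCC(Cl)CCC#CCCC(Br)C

The longest chain bearing the multiple bond is 12 carbons long (dodecane).
A C≡C triple bond in the chain gives the infix -yne-.
Choose the numbering such that numbering from this end puts the triple bond at C-5 rather than C-7.
This places the triple bond between C-5 and C-6; a bromo group at C-2; a chloro group at C-9.
Prefixes are listed alphabetically: bromo, chloro.
The name is 2-bromo-9-chlorododec-5-yne.

2-bromo-9-chlorododec-5-yne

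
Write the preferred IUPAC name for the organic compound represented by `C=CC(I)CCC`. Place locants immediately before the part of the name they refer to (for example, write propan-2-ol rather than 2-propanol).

3-iodohex-1-ene

Counting along the main chain through the multiple bond gives 6 carbons: the parent is hexane.
A C=C double bond in the chain gives the infix -ene-.
Number the chain so that numbering from this end puts the double bond at C-1 rather than C-5.
That gives the double bond between C-1 and C-2; an iodo group at C-3.
The name is 3-iodohex-1-ene.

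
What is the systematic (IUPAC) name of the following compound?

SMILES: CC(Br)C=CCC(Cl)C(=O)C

7-bromo-3-chlorooct-5-en-2-one

Counting along the main chain through the carbonyl and the multiple bond gives 8 carbons: the parent is octane.
The principal characteristic group is a ketone (C=O on an internal carbon), named with the suffix -one.
A C=C double bond in the chain gives the infix -ene-.
The numbering direction is chosen so that numbering from this end puts the carbonyl group at C-2 rather than C-7.
With this numbering: the carbonyl at C-2; the double bond between C-5 and C-6; a bromo group at C-7; a chloro group at C-3.
The substituents are ordered alphabetically, ignoring any di-/tri- multipliers.
Assembling the pieces gives 7-bromo-3-chlorooct-5-en-2-one.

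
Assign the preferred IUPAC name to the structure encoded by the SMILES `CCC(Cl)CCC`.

The longest carbon chain is 6 atoms: the parent is hexane.
The numbering direction is chosen so that the substituent locant set {3} is lower than {4} at the first point of difference.
That gives a chloro group at C-3.
Putting it together: 3-chlorohexane.

3-chlorohexane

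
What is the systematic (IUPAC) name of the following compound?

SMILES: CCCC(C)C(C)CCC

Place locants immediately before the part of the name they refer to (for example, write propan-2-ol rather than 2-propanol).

The longest carbon chain is 8 atoms: the parent is octane.
Both numbering directions give the same locant set; either may be used.
With this numbering: methyl groups at C-4 and C-5.
Assembling the pieces gives 4,5-dimethyloctane.

4,5-dimethyloctane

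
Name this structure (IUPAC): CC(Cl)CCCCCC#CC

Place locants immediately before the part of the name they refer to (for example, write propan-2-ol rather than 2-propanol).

9-chlorodec-2-yne

The longest carbon chain that includes the multiple bond has 10 carbons, so the parent hydride is decane.
There is one C≡C triple bond, indicated by the ending -yne.
The numbering direction is chosen so that numbering from this end puts the triple bond at C-2 rather than C-8.
This places the triple bond between C-2 and C-3; a chloro group at C-9.
The name is 9-chlorodec-2-yne.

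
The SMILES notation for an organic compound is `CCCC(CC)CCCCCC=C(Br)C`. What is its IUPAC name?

2-bromo-9-ethyldodec-2-ene

The longest chain bearing the multiple bond is 12 carbons long (dodecane).
The chain contains a C=C double bond, so the unsaturation ending is -ene.
The numbering direction is chosen so that numbering from this end puts the double bond at C-2 rather than C-10.
This places the double bond between C-2 and C-3; a bromo group at C-2; an ethyl group at C-9.
Prefixes are listed alphabetically: bromo, ethyl.
Putting it together: 2-bromo-9-ethyldodec-2-ene.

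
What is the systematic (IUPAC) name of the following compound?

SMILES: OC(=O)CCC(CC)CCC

4-ethylheptanoic acid

Counting along the main chain through the –COOH group gives 7 carbons: the parent is heptane.
The principal characteristic group is a carboxylic acid (terminal –COOH), named with the suffix -oic acid.
Choose the numbering such that the carboxylic acid carbon is C-1 by definition.
With this numbering: an ethyl group at C-4.
The name is 4-ethylheptanoic acid.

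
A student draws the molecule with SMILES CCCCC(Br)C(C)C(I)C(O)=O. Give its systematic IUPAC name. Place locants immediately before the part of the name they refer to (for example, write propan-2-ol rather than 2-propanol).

4-bromo-2-iodo-3-methyloctanoic acid

Counting along the main chain through the –COOH group gives 8 carbons: the parent is octane.
The highest-priority functional group is a carboxylic acid (terminal –COOH), so the name ends in -oic acid.
The numbering direction is chosen so that the carboxylic acid carbon is C-1 by definition.
That gives a bromo group at C-4; an iodo group at C-2; a methyl group at C-3.
The substituents are ordered alphabetically, ignoring any di-/tri- multipliers.
Assembling the pieces gives 4-bromo-2-iodo-3-methyloctanoic acid.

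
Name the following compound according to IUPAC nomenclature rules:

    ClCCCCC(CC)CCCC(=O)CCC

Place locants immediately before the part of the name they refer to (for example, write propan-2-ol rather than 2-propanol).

The longest chain bearing the carbonyl is 12 carbons long (dodecane).
The highest-priority functional group is a ketone (C=O on an internal carbon), so the name ends in -one.
Choose the numbering such that numbering from this end puts the carbonyl group at C-4 rather than C-9.
That gives the carbonyl at C-4; a chloro group at C-12; an ethyl group at C-8.
Prefixes are listed alphabetically: chloro, ethyl.
Putting it together: 12-chloro-8-ethyldodecan-4-one.

12-chloro-8-ethyldodecan-4-one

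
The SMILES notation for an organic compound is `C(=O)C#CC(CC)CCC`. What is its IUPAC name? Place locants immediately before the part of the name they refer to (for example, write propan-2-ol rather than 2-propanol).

The longest chain bearing the –CHO group and the multiple bond is 7 carbons long (heptane).
An aldehyde (terminal –CHO) is the principal characteristic group, giving the suffix -al.
A C≡C triple bond in the chain gives the infix -yne-.
Choose the numbering such that the aldehyde carbon is C-1 by definition.
With this numbering: the triple bond between C-2 and C-3; an ethyl group at C-4.
The name is 4-ethylhept-2-ynal.

4-ethylhept-2-ynal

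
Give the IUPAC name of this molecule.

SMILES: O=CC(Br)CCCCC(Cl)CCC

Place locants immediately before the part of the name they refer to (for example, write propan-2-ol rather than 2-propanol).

Counting along the main chain through the –CHO group gives 10 carbons: the parent is decane.
The principal characteristic group is an aldehyde (terminal –CHO), named with the suffix -al.
Choose the numbering such that the aldehyde carbon is C-1 by definition.
With this numbering: a bromo group at C-2; a chloro group at C-7.
Prefixes are listed alphabetically: bromo, chloro.
Putting it together: 2-bromo-7-chlorodecanal.

2-bromo-7-chlorodecanal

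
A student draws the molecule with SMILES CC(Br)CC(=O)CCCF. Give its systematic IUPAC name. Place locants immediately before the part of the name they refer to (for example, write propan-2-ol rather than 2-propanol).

The longest carbon chain that includes the carbonyl has 7 carbons, so the parent hydride is heptane.
A ketone (C=O on an internal carbon) is the principal characteristic group, giving the suffix -one.
Number the chain so that the substituent locant set {1,6} is lower than {2,7} at the first point of difference.
That gives the carbonyl at C-4; a bromo group at C-6; a fluoro group at C-1.
Prefixes are listed alphabetically: bromo, fluoro.
The name is 6-bromo-1-fluoroheptan-4-one.

6-bromo-1-fluoroheptan-4-one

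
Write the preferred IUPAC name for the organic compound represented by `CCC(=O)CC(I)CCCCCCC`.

The longest carbon chain that includes the carbonyl has 12 carbons, so the parent hydride is dodecane.
A ketone (C=O on an internal carbon) is the principal characteristic group, giving the suffix -one.
Choose the numbering such that numbering from this end puts the carbonyl group at C-3 rather than C-10.
With this numbering: the carbonyl at C-3; an iodo group at C-5.
Putting it together: 5-iodododecan-3-one.

5-iodododecan-3-one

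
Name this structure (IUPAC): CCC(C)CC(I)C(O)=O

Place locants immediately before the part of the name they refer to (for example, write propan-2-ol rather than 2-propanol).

Counting along the main chain through the –COOH group gives 6 carbons: the parent is hexane.
The principal characteristic group is a carboxylic acid (terminal –COOH), named with the suffix -oic acid.
Choose the numbering such that the carboxylic acid carbon is C-1 by definition.
That gives an iodo group at C-2; a methyl group at C-4.
Substituent prefixes are cited in alphabetical order (multiplying prefixes like di-/tri- are ignored for ordering).
The name is 2-iodo-4-methylhexanoic acid.

2-iodo-4-methylhexanoic acid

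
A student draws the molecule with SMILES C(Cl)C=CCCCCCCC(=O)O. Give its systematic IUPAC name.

The longest carbon chain that includes the –COOH group and the multiple bond has 10 carbons, so the parent hydride is decane.
A carboxylic acid (terminal –COOH) is the principal characteristic group, giving the suffix -oic acid.
There is one C=C double bond, indicated by the ending -ene.
The numbering direction is chosen so that the carboxylic acid carbon is C-1 by definition.
With this numbering: the double bond between C-8 and C-9; a chloro group at C-10.
Assembling the pieces gives 10-chlorodec-8-enoic acid.

10-chlorodec-8-enoic acid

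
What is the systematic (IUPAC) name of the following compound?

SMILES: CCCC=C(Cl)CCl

The longest carbon chain that includes the multiple bond has 6 carbons, so the parent hydride is hexane.
A C=C double bond in the chain gives the infix -ene-.
The numbering direction is chosen so that numbering from this end puts the double bond at C-2 rather than C-4.
With this numbering: the double bond between C-2 and C-3; chloro groups at C-1 and C-2.
Assembling the pieces gives 1,2-dichlorohex-2-ene.

1,2-dichlorohex-2-ene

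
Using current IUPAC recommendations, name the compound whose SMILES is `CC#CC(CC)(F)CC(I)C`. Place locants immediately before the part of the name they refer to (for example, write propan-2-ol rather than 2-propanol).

4-ethyl-4-fluoro-6-iodohept-2-yne

Counting along the main chain through the multiple bond gives 7 carbons: the parent is heptane.
A C≡C triple bond in the chain gives the infix -yne-.
Number the chain so that numbering from this end puts the triple bond at C-2 rather than C-5.
With this numbering: the triple bond between C-2 and C-3; an ethyl group at C-4; a fluoro group at C-4; an iodo group at C-6.
The substituents are ordered alphabetically, ignoring any di-/tri- multipliers.
Assembling the pieces gives 4-ethyl-4-fluoro-6-iodohept-2-yne.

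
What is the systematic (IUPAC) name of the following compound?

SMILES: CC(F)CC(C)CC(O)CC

7-fluoro-5-methyloctan-3-ol

The longest carbon chain that includes the –OH group has 8 carbons, so the parent hydride is octane.
An alcohol (–OH) is the principal characteristic group, giving the suffix -ol.
The numbering direction is chosen so that numbering from this end puts the hydroxyl group at C-3 rather than C-6.
With this numbering: the hydroxyl at C-3; a fluoro group at C-7; a methyl group at C-5.
Prefixes are listed alphabetically: fluoro, methyl.
Assembling the pieces gives 7-fluoro-5-methyloctan-3-ol.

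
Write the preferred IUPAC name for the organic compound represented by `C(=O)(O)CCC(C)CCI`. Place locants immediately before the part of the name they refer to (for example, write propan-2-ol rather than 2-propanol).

The longest chain bearing the –COOH group is 6 carbons long (hexane).
A carboxylic acid (terminal –COOH) is the principal characteristic group, giving the suffix -oic acid.
Choose the numbering such that the carboxylic acid carbon is C-1 by definition.
With this numbering: an iodo group at C-6; a methyl group at C-4.
Substituent prefixes are cited in alphabetical order (multiplying prefixes like di-/tri- are ignored for ordering).
Putting it together: 6-iodo-4-methylhexanoic acid.

6-iodo-4-methylhexanoic acid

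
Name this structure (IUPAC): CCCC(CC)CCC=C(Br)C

2-bromo-6-ethylnon-2-ene

The longest chain bearing the multiple bond is 9 carbons long (nonane).
A C=C double bond in the chain gives the infix -ene-.
Number the chain so that numbering from this end puts the double bond at C-2 rather than C-7.
With this numbering: the double bond between C-2 and C-3; a bromo group at C-2; an ethyl group at C-6.
Substituent prefixes are cited in alphabetical order (multiplying prefixes like di-/tri- are ignored for ordering).
Putting it together: 2-bromo-6-ethylnon-2-ene.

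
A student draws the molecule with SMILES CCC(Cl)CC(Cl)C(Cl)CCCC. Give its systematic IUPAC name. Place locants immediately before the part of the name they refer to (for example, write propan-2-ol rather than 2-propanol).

3,5,6-trichlorodecane

The longest carbon chain is 10 atoms: the parent is decane.
Number the chain so that the substituent locant set {3,5,6} is lower than {5,6,8} at the first point of difference.
This places chloro groups at C-3 and C-5 and C-6.
Putting it together: 3,5,6-trichlorodecane.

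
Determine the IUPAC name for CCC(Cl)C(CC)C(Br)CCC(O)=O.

The longest carbon chain that includes the –COOH group has 8 carbons, so the parent hydride is octane.
The highest-priority functional group is a carboxylic acid (terminal –COOH), so the name ends in -oic acid.
Choose the numbering such that the carboxylic acid carbon is C-1 by definition.
That gives a bromo group at C-4; a chloro group at C-6; an ethyl group at C-5.
The substituents are ordered alphabetically, ignoring any di-/tri- multipliers.
Assembling the pieces gives 4-bromo-6-chloro-5-ethyloctanoic acid.

4-bromo-6-chloro-5-ethyloctanoic acid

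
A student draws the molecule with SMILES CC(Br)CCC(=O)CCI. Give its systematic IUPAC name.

The longest chain bearing the carbonyl is 7 carbons long (heptane).
A ketone (C=O on an internal carbon) is the principal characteristic group, giving the suffix -one.
Number the chain so that numbering from this end puts the carbonyl group at C-3 rather than C-5.
With this numbering: the carbonyl at C-3; a bromo group at C-6; an iodo group at C-1.
Prefixes are listed alphabetically: bromo, iodo.
Putting it together: 6-bromo-1-iodoheptan-3-one.

6-bromo-1-iodoheptan-3-one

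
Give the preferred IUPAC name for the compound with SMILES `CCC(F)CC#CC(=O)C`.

6-fluorooct-3-yn-2-one

The longest carbon chain that includes the carbonyl and the multiple bond has 8 carbons, so the parent hydride is octane.
A ketone (C=O on an internal carbon) is the principal characteristic group, giving the suffix -one.
The chain contains a C≡C triple bond, so the unsaturation ending is -yne.
Number the chain so that numbering from this end puts the carbonyl group at C-2 rather than C-7.
That gives the carbonyl at C-2; the triple bond between C-3 and C-4; a fluoro group at C-6.
Putting it together: 6-fluorooct-3-yn-2-one.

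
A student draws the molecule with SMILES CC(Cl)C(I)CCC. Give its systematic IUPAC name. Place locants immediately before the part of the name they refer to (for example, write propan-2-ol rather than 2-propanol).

2-chloro-3-iodohexane

The longest continuous carbon chain has 6 atoms, so the parent hydride is hexane.
Number the chain so that the substituent locant set {2,3} is lower than {4,5} at the first point of difference.
That gives a chloro group at C-2; an iodo group at C-3.
Substituent prefixes are cited in alphabetical order (multiplying prefixes like di-/tri- are ignored for ordering).
Putting it together: 2-chloro-3-iodohexane.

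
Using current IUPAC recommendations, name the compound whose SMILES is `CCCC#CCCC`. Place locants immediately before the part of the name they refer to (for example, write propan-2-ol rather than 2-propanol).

The longest carbon chain that includes the multiple bond has 8 carbons, so the parent hydride is octane.
A C≡C triple bond in the chain gives the infix -yne-.
Both numbering directions give the same locant set; either may be used.
That gives the triple bond between C-4 and C-5.
Putting it together: oct-4-yne.

oct-4-yne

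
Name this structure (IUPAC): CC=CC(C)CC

The longest chain bearing the multiple bond is 6 carbons long (hexane).
A C=C double bond in the chain gives the infix -ene-.
Choose the numbering such that numbering from this end puts the double bond at C-2 rather than C-4.
This places the double bond between C-2 and C-3; a methyl group at C-4.
The name is 4-methylhex-2-ene.

4-methylhex-2-ene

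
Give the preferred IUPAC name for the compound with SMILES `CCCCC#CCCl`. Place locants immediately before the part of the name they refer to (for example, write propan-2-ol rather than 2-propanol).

The longest carbon chain that includes the multiple bond has 7 carbons, so the parent hydride is heptane.
A C≡C triple bond in the chain gives the infix -yne-.
Number the chain so that numbering from this end puts the triple bond at C-2 rather than C-5.
That gives the triple bond between C-2 and C-3; a chloro group at C-1.
The name is 1-chlorohept-2-yne.

1-chlorohept-2-yne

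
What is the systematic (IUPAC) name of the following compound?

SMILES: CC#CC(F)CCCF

The longest carbon chain that includes the multiple bond has 7 carbons, so the parent hydride is heptane.
A C≡C triple bond in the chain gives the infix -yne-.
Choose the numbering such that numbering from this end puts the triple bond at C-2 rather than C-5.
With this numbering: the triple bond between C-2 and C-3; fluoro groups at C-4 and C-7.
Assembling the pieces gives 4,7-difluorohept-2-yne.

4,7-difluorohept-2-yne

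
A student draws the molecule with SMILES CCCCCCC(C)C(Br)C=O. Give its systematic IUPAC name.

2-bromo-3-methylnonanal

Counting along the main chain through the –CHO group gives 9 carbons: the parent is nonane.
An aldehyde (terminal –CHO) is the principal characteristic group, giving the suffix -al.
Number the chain so that the aldehyde carbon is C-1 by definition.
That gives a bromo group at C-2; a methyl group at C-3.
Substituent prefixes are cited in alphabetical order (multiplying prefixes like di-/tri- are ignored for ordering).
Assembling the pieces gives 2-bromo-3-methylnonanal.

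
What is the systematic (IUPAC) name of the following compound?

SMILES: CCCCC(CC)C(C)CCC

The longest continuous carbon chain has 9 atoms, so the parent hydride is nonane.
Choose the numbering such that the substituent locant set {4,5} is lower than {5,6} at the first point of difference.
With this numbering: an ethyl group at C-5; a methyl group at C-4.
Substituent prefixes are cited in alphabetical order (multiplying prefixes like di-/tri- are ignored for ordering).
The name is 5-ethyl-4-methylnonane.

5-ethyl-4-methylnonane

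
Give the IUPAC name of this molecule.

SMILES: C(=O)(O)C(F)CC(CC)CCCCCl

8-chloro-4-ethyl-2-fluorooctanoic acid

The longest carbon chain that includes the –COOH group has 8 carbons, so the parent hydride is octane.
The principal characteristic group is a carboxylic acid (terminal –COOH), named with the suffix -oic acid.
Number the chain so that the carboxylic acid carbon is C-1 by definition.
With this numbering: a chloro group at C-8; an ethyl group at C-4; a fluoro group at C-2.
Substituent prefixes are cited in alphabetical order (multiplying prefixes like di-/tri- are ignored for ordering).
Putting it together: 8-chloro-4-ethyl-2-fluorooctanoic acid.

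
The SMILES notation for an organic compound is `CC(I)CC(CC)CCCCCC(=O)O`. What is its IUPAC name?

7-ethyl-9-iododecanoic acid

Counting along the main chain through the –COOH group gives 10 carbons: the parent is decane.
The highest-priority functional group is a carboxylic acid (terminal –COOH), so the name ends in -oic acid.
Choose the numbering such that the carboxylic acid carbon is C-1 by definition.
This places an ethyl group at C-7; an iodo group at C-9.
Substituent prefixes are cited in alphabetical order (multiplying prefixes like di-/tri- are ignored for ordering).
The name is 7-ethyl-9-iododecanoic acid.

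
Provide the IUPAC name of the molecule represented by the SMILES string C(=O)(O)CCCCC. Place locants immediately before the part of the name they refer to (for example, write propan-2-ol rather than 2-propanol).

The longest chain bearing the –COOH group is 6 carbons long (hexane).
A carboxylic acid (terminal –COOH) is the principal characteristic group, giving the suffix -oic acid.
The numbering direction is chosen so that the carboxylic acid carbon is C-1 by definition.
Putting it together: hexanoic acid.

hexanoic acid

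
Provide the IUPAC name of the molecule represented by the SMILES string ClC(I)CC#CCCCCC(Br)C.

The longest carbon chain that includes the multiple bond has 10 carbons, so the parent hydride is decane.
The chain contains a C≡C triple bond, so the unsaturation ending is -yne.
Number the chain so that numbering from this end puts the triple bond at C-3 rather than C-7.
With this numbering: the triple bond between C-3 and C-4; a bromo group at C-9; a chloro group at C-1; an iodo group at C-1.
Prefixes are listed alphabetically: bromo, chloro, iodo.
Putting it together: 9-bromo-1-chloro-1-iododec-3-yne.

9-bromo-1-chloro-1-iododec-3-yne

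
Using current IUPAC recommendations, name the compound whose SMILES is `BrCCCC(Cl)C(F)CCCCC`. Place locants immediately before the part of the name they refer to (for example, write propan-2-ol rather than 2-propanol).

1-bromo-4-chloro-5-fluorodecane

The longest continuous carbon chain has 10 atoms, so the parent hydride is decane.
The numbering direction is chosen so that the substituent locant set {1,4,5} is lower than {6,7,10} at the first point of difference.
With this numbering: a bromo group at C-1; a chloro group at C-4; a fluoro group at C-5.
The substituents are ordered alphabetically, ignoring any di-/tri- multipliers.
The name is 1-bromo-4-chloro-5-fluorodecane.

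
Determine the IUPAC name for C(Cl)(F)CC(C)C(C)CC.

1-chloro-1-fluoro-3,4-dimethylhexane

The parent chain contains 6 carbons (hexane).
The numbering direction is chosen so that the substituent locant set {1,1,3,4} is lower than {3,4,6,6} at the first point of difference.
This places a chloro group at C-1; a fluoro group at C-1; methyl groups at C-3 and C-4.
The substituents are ordered alphabetically, ignoring any di-/tri- multipliers.
The name is 1-chloro-1-fluoro-3,4-dimethylhexane.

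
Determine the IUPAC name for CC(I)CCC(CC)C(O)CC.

4-ethyl-7-iodooctan-3-ol

The longest carbon chain that includes the –OH group has 8 carbons, so the parent hydride is octane.
The principal characteristic group is an alcohol (–OH), named with the suffix -ol.
Choose the numbering such that numbering from this end puts the hydroxyl group at C-3 rather than C-6.
This places the hydroxyl at C-3; an ethyl group at C-4; an iodo group at C-7.
Prefixes are listed alphabetically: ethyl, iodo.
Assembling the pieces gives 4-ethyl-7-iodooctan-3-ol.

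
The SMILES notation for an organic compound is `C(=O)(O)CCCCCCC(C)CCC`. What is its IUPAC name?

8-methylundecanoic acid

The longest chain bearing the –COOH group is 11 carbons long (undecane).
The principal characteristic group is a carboxylic acid (terminal –COOH), named with the suffix -oic acid.
Choose the numbering such that the carboxylic acid carbon is C-1 by definition.
With this numbering: a methyl group at C-8.
Putting it together: 8-methylundecanoic acid.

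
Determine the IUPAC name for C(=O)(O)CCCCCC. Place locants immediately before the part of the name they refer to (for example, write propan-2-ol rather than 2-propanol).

heptanoic acid

Counting along the main chain through the –COOH group gives 7 carbons: the parent is heptane.
The principal characteristic group is a carboxylic acid (terminal –COOH), named with the suffix -oic acid.
Choose the numbering such that the carboxylic acid carbon is C-1 by definition.
The name is heptanoic acid.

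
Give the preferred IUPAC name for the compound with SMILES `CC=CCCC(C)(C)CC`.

6,6-dimethyloct-2-ene

Counting along the main chain through the multiple bond gives 8 carbons: the parent is octane.
The chain contains a C=C double bond, so the unsaturation ending is -ene.
Number the chain so that numbering from this end puts the double bond at C-2 rather than C-6.
This places the double bond between C-2 and C-3; two methyl groups at C-6.
Putting it together: 6,6-dimethyloct-2-ene.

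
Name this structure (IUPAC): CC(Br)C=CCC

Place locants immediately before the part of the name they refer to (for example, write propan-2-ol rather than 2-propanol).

2-bromohex-3-ene

The longest carbon chain that includes the multiple bond has 6 carbons, so the parent hydride is hexane.
There is one C=C double bond, indicated by the ending -ene.
The numbering direction is chosen so that the substituent locant set {2} is lower than {5} at the first point of difference.
That gives the double bond between C-3 and C-4; a bromo group at C-2.
Assembling the pieces gives 2-bromohex-3-ene.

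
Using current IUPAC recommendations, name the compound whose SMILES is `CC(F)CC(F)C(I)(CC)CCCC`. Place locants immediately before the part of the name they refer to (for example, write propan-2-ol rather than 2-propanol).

The parent chain contains 9 carbons (nonane).
The numbering direction is chosen so that the substituent locant set {2,4,5,5} is lower than {5,5,6,8} at the first point of difference.
That gives an ethyl group at C-5; fluoro groups at C-2 and C-4; an iodo group at C-5.
The substituents are ordered alphabetically, ignoring any di-/tri- multipliers.
The name is 5-ethyl-2,4-difluoro-5-iodononane.

5-ethyl-2,4-difluoro-5-iodononane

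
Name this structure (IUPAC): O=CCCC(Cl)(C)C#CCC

4-chloro-4-methyloct-5-ynal

Counting along the main chain through the –CHO group and the multiple bond gives 8 carbons: the parent is octane.
An aldehyde (terminal –CHO) is the principal characteristic group, giving the suffix -al.
The chain contains a C≡C triple bond, so the unsaturation ending is -yne.
The numbering direction is chosen so that the aldehyde carbon is C-1 by definition.
This places the triple bond between C-5 and C-6; a chloro group at C-4; a methyl group at C-4.
Substituent prefixes are cited in alphabetical order (multiplying prefixes like di-/tri- are ignored for ordering).
The name is 4-chloro-4-methyloct-5-ynal.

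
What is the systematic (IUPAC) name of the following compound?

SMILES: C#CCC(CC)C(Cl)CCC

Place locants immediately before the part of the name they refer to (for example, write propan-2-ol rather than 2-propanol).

The longest chain bearing the multiple bond is 8 carbons long (octane).
The chain contains a C≡C triple bond, so the unsaturation ending is -yne.
Number the chain so that numbering from this end puts the triple bond at C-1 rather than C-7.
That gives the triple bond between C-1 and C-2; a chloro group at C-5; an ethyl group at C-4.
The substituents are ordered alphabetically, ignoring any di-/tri- multipliers.
The name is 5-chloro-4-ethyloct-1-yne.

5-chloro-4-ethyloct-1-yne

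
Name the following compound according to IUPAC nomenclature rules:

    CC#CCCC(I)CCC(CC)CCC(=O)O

4-ethyl-7-iodododec-10-ynoic acid

Counting along the main chain through the –COOH group and the multiple bond gives 12 carbons: the parent is dodecane.
The highest-priority functional group is a carboxylic acid (terminal –COOH), so the name ends in -oic acid.
A C≡C triple bond in the chain gives the infix -yne-.
Choose the numbering such that the carboxylic acid carbon is C-1 by definition.
With this numbering: the triple bond between C-10 and C-11; an ethyl group at C-4; an iodo group at C-7.
Substituent prefixes are cited in alphabetical order (multiplying prefixes like di-/tri- are ignored for ordering).
Assembling the pieces gives 4-ethyl-7-iodododec-10-ynoic acid.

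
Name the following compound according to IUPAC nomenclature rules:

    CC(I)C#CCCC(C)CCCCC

The longest chain bearing the multiple bond is 12 carbons long (dodecane).
The chain contains a C≡C triple bond, so the unsaturation ending is -yne.
The numbering direction is chosen so that numbering from this end puts the triple bond at C-3 rather than C-9.
With this numbering: the triple bond between C-3 and C-4; an iodo group at C-2; a methyl group at C-7.
Substituent prefixes are cited in alphabetical order (multiplying prefixes like di-/tri- are ignored for ordering).
Assembling the pieces gives 2-iodo-7-methyldodec-3-yne.

2-iodo-7-methyldodec-3-yne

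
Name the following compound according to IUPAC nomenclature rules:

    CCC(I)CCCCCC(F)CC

The longest carbon chain is 11 atoms: the parent is undecane.
Choose the numbering such that the locant sets are identical either way, so the alphabetically earlier fluoro substituent takes the lower locant (3 rather than 9).
This places a fluoro group at C-3; an iodo group at C-9.
Prefixes are listed alphabetically: fluoro, iodo.
Assembling the pieces gives 3-fluoro-9-iodoundecane.

3-fluoro-9-iodoundecane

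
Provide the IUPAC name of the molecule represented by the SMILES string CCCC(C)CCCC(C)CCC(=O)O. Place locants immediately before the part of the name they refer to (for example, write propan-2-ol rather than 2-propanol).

Counting along the main chain through the –COOH group gives 11 carbons: the parent is undecane.
The principal characteristic group is a carboxylic acid (terminal –COOH), named with the suffix -oic acid.
Choose the numbering such that the carboxylic acid carbon is C-1 by definition.
This places methyl groups at C-4 and C-8.
The name is 4,8-dimethylundecanoic acid.

4,8-dimethylundecanoic acid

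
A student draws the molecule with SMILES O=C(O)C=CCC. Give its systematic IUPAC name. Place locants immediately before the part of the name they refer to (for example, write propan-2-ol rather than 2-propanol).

pent-2-enoic acid

The longest chain bearing the –COOH group and the multiple bond is 5 carbons long (pentane).
The principal characteristic group is a carboxylic acid (terminal –COOH), named with the suffix -oic acid.
There is one C=C double bond, indicated by the ending -ene.
The numbering direction is chosen so that the carboxylic acid carbon is C-1 by definition.
This places the double bond between C-2 and C-3.
The name is pent-2-enoic acid.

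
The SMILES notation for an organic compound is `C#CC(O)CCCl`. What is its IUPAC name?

Counting along the main chain through the –OH group and the multiple bond gives 5 carbons: the parent is pentane.
The principal characteristic group is an alcohol (–OH), named with the suffix -ol.
A C≡C triple bond in the chain gives the infix -yne-.
Choose the numbering such that numbering from this end puts the triple bond at C-1 rather than C-4.
That gives the hydroxyl at C-3; the triple bond between C-1 and C-2; a chloro group at C-5.
The name is 5-chloropent-1-yn-3-ol.

5-chloropent-1-yn-3-ol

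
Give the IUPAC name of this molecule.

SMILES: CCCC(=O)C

The longest chain bearing the carbonyl is 5 carbons long (pentane).
The highest-priority functional group is a ketone (C=O on an internal carbon), so the name ends in -one.
Choose the numbering such that numbering from this end puts the carbonyl group at C-2 rather than C-4.
This places the carbonyl at C-2.
Assembling the pieces gives pentan-2-one.

pentan-2-one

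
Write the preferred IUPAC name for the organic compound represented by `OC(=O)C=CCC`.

pent-2-enoic acid

The longest chain bearing the –COOH group and the multiple bond is 5 carbons long (pentane).
The principal characteristic group is a carboxylic acid (terminal –COOH), named with the suffix -oic acid.
The chain contains a C=C double bond, so the unsaturation ending is -ene.
Choose the numbering such that the carboxylic acid carbon is C-1 by definition.
This places the double bond between C-2 and C-3.
Assembling the pieces gives pent-2-enoic acid.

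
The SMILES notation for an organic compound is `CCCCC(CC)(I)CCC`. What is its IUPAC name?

4-ethyl-4-iodooctane

The parent chain contains 8 carbons (octane).
The numbering direction is chosen so that the substituent locant set {4,4} is lower than {5,5} at the first point of difference.
With this numbering: an ethyl group at C-4; an iodo group at C-4.
The substituents are ordered alphabetically, ignoring any di-/tri- multipliers.
The name is 4-ethyl-4-iodooctane.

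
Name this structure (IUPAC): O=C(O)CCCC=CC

hept-5-enoic acid

The longest carbon chain that includes the –COOH group and the multiple bond has 7 carbons, so the parent hydride is heptane.
The highest-priority functional group is a carboxylic acid (terminal –COOH), so the name ends in -oic acid.
A C=C double bond in the chain gives the infix -ene-.
Number the chain so that the carboxylic acid carbon is C-1 by definition.
That gives the double bond between C-5 and C-6.
Assembling the pieces gives hept-5-enoic acid.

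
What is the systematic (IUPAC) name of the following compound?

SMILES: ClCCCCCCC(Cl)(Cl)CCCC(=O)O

Counting along the main chain through the –COOH group gives 11 carbons: the parent is undecane.
The principal characteristic group is a carboxylic acid (terminal –COOH), named with the suffix -oic acid.
Number the chain so that the carboxylic acid carbon is C-1 by definition.
With this numbering: chloro groups at C-5 (×2) and C-11.
Assembling the pieces gives 5,5,11-trichloroundecanoic acid.

5,5,11-trichloroundecanoic acid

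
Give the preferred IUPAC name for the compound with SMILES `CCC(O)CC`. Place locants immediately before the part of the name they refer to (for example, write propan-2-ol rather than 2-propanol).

The longest carbon chain that includes the –OH group has 5 carbons, so the parent hydride is pentane.
The principal characteristic group is an alcohol (–OH), named with the suffix -ol.
The molecule is symmetric, so either numbering direction gives the same locants.
This places the hydroxyl at C-3.
Putting it together: pentan-3-ol.

pentan-3-ol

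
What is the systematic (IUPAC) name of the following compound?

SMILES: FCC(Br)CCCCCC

The longest continuous carbon chain has 8 atoms, so the parent hydride is octane.
The numbering direction is chosen so that the substituent locant set {1,2} is lower than {7,8} at the first point of difference.
That gives a bromo group at C-2; a fluoro group at C-1.
The substituents are ordered alphabetically, ignoring any di-/tri- multipliers.
Putting it together: 2-bromo-1-fluorooctane.

2-bromo-1-fluorooctane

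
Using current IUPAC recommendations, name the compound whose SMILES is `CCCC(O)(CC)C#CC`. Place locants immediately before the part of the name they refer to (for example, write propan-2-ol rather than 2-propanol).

4-ethylhept-2-yn-4-ol

Counting along the main chain through the –OH group and the multiple bond gives 7 carbons: the parent is heptane.
An alcohol (–OH) is the principal characteristic group, giving the suffix -ol.
There is one C≡C triple bond, indicated by the ending -yne.
Number the chain so that numbering from this end puts the triple bond at C-2 rather than C-5.
This places the hydroxyl at C-4; the triple bond between C-2 and C-3; an ethyl group at C-4.
Putting it together: 4-ethylhept-2-yn-4-ol.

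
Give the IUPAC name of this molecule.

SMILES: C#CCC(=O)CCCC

Counting along the main chain through the carbonyl and the multiple bond gives 8 carbons: the parent is octane.
The highest-priority functional group is a ketone (C=O on an internal carbon), so the name ends in -one.
The chain contains a C≡C triple bond, so the unsaturation ending is -yne.
Number the chain so that numbering from this end puts the carbonyl group at C-4 rather than C-5.
That gives the carbonyl at C-4; the triple bond between C-1 and C-2.
The name is oct-1-yn-4-one.

oct-1-yn-4-one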